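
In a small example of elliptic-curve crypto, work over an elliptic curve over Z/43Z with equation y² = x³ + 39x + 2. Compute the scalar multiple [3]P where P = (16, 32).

Repeated addition: build up to 3P.
2P: tangent at (16, 32): λ = (3·16² + 39)/(2·32) ≡ 33/21. 21⁻¹ ≡ 41 (mod 43) since 21·41 = 861 ≡ 1, so λ ≡ 33·41 ≡ 20.
  x = λ² - 16 - 16 = 400 - 32 ≡ 24; y = λ·(16 - 24) - 32 ≡ 23. → (24, 23)
3P: (24, 23) + (16, 32). λ = (32 - 23)/(16 - 24) ≡ 9/35 mod 43. 35⁻¹ ≡ 16 (mod 43), so λ ≡ 15.
  x = λ² - 24 - 16 = 225 - 40 ≡ 13; y = λ·(24 - 13) - 23 ≡ 13. → (13, 13)

(13, 13)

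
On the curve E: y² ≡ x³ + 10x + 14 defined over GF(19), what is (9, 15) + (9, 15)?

tangent at (9, 15): λ = (3·9² + 10)/(2·15) ≡ 6/11. 11⁻¹ ≡ 7 (mod 19), so λ ≡ 6·7 ≡ 4.
  x = λ² - 9 - 9 = 16 - 18 ≡ 17; y = λ·(9 - 17) - 15 ≡ 10. → (17, 10)

(17, 10)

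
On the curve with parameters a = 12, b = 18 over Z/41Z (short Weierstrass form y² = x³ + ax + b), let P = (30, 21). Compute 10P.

Repeated addition: build up to 10P.
2P: tangent at (30, 21): λ = (3·30² + 12)/(2·21) ≡ 6/1. 1⁻¹ ≡ 1 (mod 41) since 1·1 = 1 ≡ 1, so λ ≡ 6·1 ≡ 6.
  x = λ² - 30 - 30 = 36 - 60 ≡ 17; y = λ·(30 - 17) - 21 ≡ 16. → (17, 16)
3P: (17, 16) + (30, 21). λ = (21 - 16)/(30 - 17) ≡ 5/13 mod 41. 13⁻¹ ≡ 19 (mod 41), so λ ≡ 13.
  x = λ² - 17 - 30 = 169 - 47 ≡ 40; y = λ·(17 - 40) - 16 ≡ 13. → (40, 13)
4P: (40, 13) + (30, 21). λ = (21 - 13)/(30 - 40) ≡ 8/31 mod 41. 31⁻¹ ≡ 4 (mod 41), so λ ≡ 32.
  x = λ² - 40 - 30 = 1024 - 70 ≡ 11; y = λ·(40 - 11) - 13 ≡ 13. → (11, 13)
5P: (11, 13) + (30, 21). λ = (21 - 13)/(30 - 11) ≡ 8/19 mod 41. 19⁻¹ ≡ 13 (mod 41), so λ ≡ 22.
  x = λ² - 11 - 30 = 484 - 41 ≡ 33; y = λ·(11 - 33) - 13 ≡ 36. → (33, 36)
6P: (33, 36) + (30, 21). λ = (21 - 36)/(30 - 33) ≡ 26/38 mod 41. 38⁻¹ ≡ 27 (mod 41), so λ ≡ 5.
  x = λ² - 33 - 30 = 25 - 63 ≡ 3; y = λ·(33 - 3) - 36 ≡ 32. → (3, 32)
7P: (3, 32) + (30, 21). λ = (21 - 32)/(30 - 3) ≡ 30/27 mod 41. 27⁻¹ ≡ 38 (mod 41) since 27·38 = 1026 ≡ 1, so λ ≡ 33.
  x = λ² - 3 - 30 = 1089 - 33 ≡ 31; y = λ·(3 - 31) - 32 ≡ 28. → (31, 28)
8P: (31, 28) + (30, 21). λ = (21 - 28)/(30 - 31) ≡ 34/40 mod 41. 40⁻¹ ≡ 40 (mod 41), so λ ≡ 7.
  x = λ² - 31 - 30 = 49 - 61 ≡ 29; y = λ·(31 - 29) - 28 ≡ 27. → (29, 27)
9P: (29, 27) + (30, 21). λ = (21 - 27)/(30 - 29) ≡ 35/1 mod 41. 1⁻¹ ≡ 1 (mod 41), so λ ≡ 35.
  x = λ² - 29 - 30 = 1225 - 59 ≡ 18; y = λ·(29 - 18) - 27 ≡ 30. → (18, 30)
10P: (18, 30) + (30, 21). λ = (21 - 30)/(30 - 18) ≡ 32/12 mod 41. 12⁻¹ ≡ 24 (mod 41), so λ ≡ 30.
  x = λ² - 18 - 30 = 900 - 48 ≡ 32; y = λ·(18 - 32) - 30 ≡ 1. → (32, 1)

(32, 1)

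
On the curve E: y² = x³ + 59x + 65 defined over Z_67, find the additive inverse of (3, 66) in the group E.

(3, 1)

-(3, 66) = (3, -66 mod 67) = (3, 1).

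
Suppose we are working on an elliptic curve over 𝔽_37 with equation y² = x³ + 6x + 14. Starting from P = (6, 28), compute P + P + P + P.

Double-and-add on 4 = (100)₂. Start with P = (6, 28) for the leading 1-bit.
double: tangent at (6, 28): λ = (3·6² + 6)/(2·28) ≡ 3/19. 19⁻¹ ≡ 2 (mod 37) since 19·2 = 38 ≡ 1, so λ ≡ 3·2 ≡ 6.
  x = λ² - 6 - 6 = 36 - 12 ≡ 24; y = λ·(6 - 24) - 28 ≡ 12. → (24, 12)
double: tangent at (24, 12): λ = (3·24² + 6)/(2·12) ≡ 32/24. 24⁻¹ ≡ 17 (mod 37), so λ ≡ 32·17 ≡ 26.
  x = λ² - 24 - 24 = 676 - 48 ≡ 36; y = λ·(24 - 36) - 12 ≡ 9. → (36, 9)

(36, 9)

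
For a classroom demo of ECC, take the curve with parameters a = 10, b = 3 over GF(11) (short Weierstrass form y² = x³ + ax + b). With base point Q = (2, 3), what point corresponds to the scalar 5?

(10, 5)

Repeated addition: build up to 5Q.
2Q: tangent at (2, 3): λ = (3·2² + 10)/(2·3) ≡ 0/6. 6⁻¹ ≡ 2 (mod 11), so λ ≡ 0·2 ≡ 0.
  x = λ² - 2 - 2 = 0 - 4 ≡ 7; y = λ·(2 - 7) - 3 ≡ 8. → (7, 8)
3Q: (7, 8) + (2, 3). λ = (3 - 8)/(2 - 7) ≡ 6/6 mod 11. 6⁻¹ ≡ 2 (mod 11), so λ ≡ 1.
  x = λ² - 7 - 2 = 1 - 9 ≡ 3; y = λ·(7 - 3) - 8 ≡ 7. → (3, 7)
4Q: (3, 7) + (2, 3). λ = (3 - 7)/(2 - 3) ≡ 7/10 mod 11. 10⁻¹ ≡ 10 (mod 11) since 10·10 = 100 ≡ 1, so λ ≡ 4.
  x = λ² - 3 - 2 = 16 - 5 ≡ 0; y = λ·(3 - 0) - 7 ≡ 5. → (0, 5)
5Q: (0, 5) + (2, 3). λ = (3 - 5)/(2 - 0) ≡ 9/2 mod 11. 2⁻¹ ≡ 6 (mod 11), so λ ≡ 10.
  x = λ² - 0 - 2 = 100 - 2 ≡ 10; y = λ·(0 - 10) - 5 ≡ 5. → (10, 5)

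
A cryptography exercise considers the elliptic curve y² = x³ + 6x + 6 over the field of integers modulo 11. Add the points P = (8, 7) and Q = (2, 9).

(6, 7)

(8, 7) + (2, 9). λ = (9 - 7)/(2 - 8) ≡ 2/5 mod 11. 5⁻¹ ≡ 9 (mod 11) since 5·9 = 45 ≡ 1, so λ ≡ 7.
  x = λ² - 8 - 2 = 49 - 10 ≡ 6; y = λ·(8 - 6) - 7 ≡ 7. → (6, 7)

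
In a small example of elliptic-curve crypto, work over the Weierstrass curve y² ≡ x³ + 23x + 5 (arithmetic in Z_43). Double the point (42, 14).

tangent at (42, 14): λ = (3·42² + 23)/(2·14) ≡ 26/28. 28⁻¹ ≡ 20 (mod 43), so λ ≡ 26·20 ≡ 4.
  x = λ² - 42 - 42 = 16 - 84 ≡ 18; y = λ·(42 - 18) - 14 ≡ 39. → (18, 39)

(18, 39)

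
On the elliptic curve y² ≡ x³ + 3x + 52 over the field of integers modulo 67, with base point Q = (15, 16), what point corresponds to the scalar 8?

Double-and-add on 8 = (1000)₂. Start with Q = (15, 16) for the leading 1-bit.
double: tangent at (15, 16): λ = (3·15² + 3)/(2·16) ≡ 8/32. 32⁻¹ ≡ 44 (mod 67) since 32·44 = 1408 ≡ 1, so λ ≡ 8·44 ≡ 17.
  x = λ² - 15 - 15 = 289 - 30 ≡ 58; y = λ·(15 - 58) - 16 ≡ 57. → (58, 57)
double: tangent at (58, 57): λ = (3·58² + 3)/(2·57) ≡ 45/47. 47⁻¹ ≡ 10 (mod 67) since 47·10 = 470 ≡ 1, so λ ≡ 45·10 ≡ 48.
  x = λ² - 58 - 58 = 2304 - 116 ≡ 44; y = λ·(58 - 44) - 57 ≡ 12. → (44, 12)
double: tangent at (44, 12): λ = (3·44² + 3)/(2·12) ≡ 49/24. 24⁻¹ ≡ 14 (mod 67) since 24·14 = 336 ≡ 1, so λ ≡ 49·14 ≡ 16.
  x = λ² - 44 - 44 = 256 - 88 ≡ 34; y = λ·(44 - 34) - 12 ≡ 14. → (34, 14)

(34, 14)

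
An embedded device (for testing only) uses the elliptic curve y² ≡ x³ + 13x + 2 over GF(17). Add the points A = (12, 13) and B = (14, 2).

(12, 13) + (14, 2). λ = (2 - 13)/(14 - 12) ≡ 6/2 mod 17. 2⁻¹ ≡ 9 (mod 17) since 2·9 = 18 ≡ 1, so λ ≡ 3.
  x = λ² - 12 - 14 = 9 - 26 ≡ 0; y = λ·(12 - 0) - 13 ≡ 6. → (0, 6)

(0, 6)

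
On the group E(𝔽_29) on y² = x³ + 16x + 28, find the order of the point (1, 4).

2P: tangent at (1, 4): λ = (3·1² + 16)/(2·4) ≡ 19/8. 8⁻¹ ≡ 11 (mod 29), so λ ≡ 19·11 ≡ 6.
  x = λ² - 1 - 1 = 36 - 2 ≡ 5; y = λ·(1 - 5) - 4 ≡ 1. → (5, 1)
3P: (5, 1) + (1, 4). λ = (4 - 1)/(1 - 5) ≡ 3/25 mod 29. 25⁻¹ ≡ 7 (mod 29), so λ ≡ 21.
  x = λ² - 5 - 1 = 441 - 6 ≡ 0; y = λ·(5 - 0) - 1 ≡ 17. → (0, 17)
4P: (0, 17) + (1, 4). λ = (4 - 17)/(1 - 0) ≡ 16/1 mod 29. 1⁻¹ ≡ 1 (mod 29), so λ ≡ 16.
  x = λ² - 0 - 1 = 256 - 1 ≡ 23; y = λ·(0 - 23) - 17 ≡ 21. → (23, 21)
5P: (23, 21) + (1, 4). λ = (4 - 21)/(1 - 23) ≡ 12/7 mod 29. 7⁻¹ ≡ 25 (mod 29), so λ ≡ 10.
  x = λ² - 23 - 1 = 100 - 24 ≡ 18; y = λ·(23 - 18) - 21 ≡ 0. → (18, 0)
6P: (18, 0) + (1, 4). λ = (4 - 0)/(1 - 18) ≡ 4/12 mod 29. 12⁻¹ ≡ 17 (mod 29), so λ ≡ 10.
  x = λ² - 18 - 1 = 100 - 19 ≡ 23; y = λ·(18 - 23) - 0 ≡ 8. → (23, 8)
7P: (23, 8) + (1, 4). λ = (4 - 8)/(1 - 23) ≡ 25/7 mod 29. 7⁻¹ ≡ 25 (mod 29) since 7·25 = 175 ≡ 1, so λ ≡ 16.
  x = λ² - 23 - 1 = 256 - 24 ≡ 0; y = λ·(23 - 0) - 8 ≡ 12. → (0, 12)
8P: (0, 12) + (1, 4). λ = (4 - 12)/(1 - 0) ≡ 21/1 mod 29. 1⁻¹ ≡ 1 (mod 29), so λ ≡ 21.
  x = λ² - 0 - 1 = 441 - 1 ≡ 5; y = λ·(0 - 5) - 12 ≡ 28. → (5, 28)
9P: (5, 28) + (1, 4). λ = (4 - 28)/(1 - 5) ≡ 5/25 mod 29. 25⁻¹ ≡ 7 (mod 29) since 25·7 = 175 ≡ 1, so λ ≡ 6.
  x = λ² - 5 - 1 = 36 - 6 ≡ 1; y = λ·(5 - 1) - 28 ≡ 25. → (1, 25)
10P: (1, 25) + (1, 4): same x and y₁ ≡ -y₂, so the sum is O.
10P = O, so the order is 10.

10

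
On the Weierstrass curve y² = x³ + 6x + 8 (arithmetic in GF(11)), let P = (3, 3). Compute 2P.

(5, 8)

tangent at (3, 3): λ = (3·3² + 6)/(2·3) ≡ 0/6. 6⁻¹ ≡ 2 (mod 11), so λ ≡ 0·2 ≡ 0.
  x = λ² - 3 - 3 = 0 - 6 ≡ 5; y = λ·(3 - 5) - 3 ≡ 8. → (5, 8)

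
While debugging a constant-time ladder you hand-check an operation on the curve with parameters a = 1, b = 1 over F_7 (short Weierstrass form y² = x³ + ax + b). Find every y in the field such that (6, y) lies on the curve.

x³ + 1x + 1 = 223 ≡ 6 (mod 7).
6 is a non-residue mod 7; no y exists.

none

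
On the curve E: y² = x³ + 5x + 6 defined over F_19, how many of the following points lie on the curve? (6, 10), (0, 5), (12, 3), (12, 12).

2

(6, 10): 10² ≡ 5, rhs ≡ 5 → on.
(0, 5): 5² ≡ 6, rhs ≡ 6 → on.
(12, 3): 3² ≡ 9, rhs ≡ 8 → off.
(12, 12): 12² ≡ 11, rhs ≡ 8 → off.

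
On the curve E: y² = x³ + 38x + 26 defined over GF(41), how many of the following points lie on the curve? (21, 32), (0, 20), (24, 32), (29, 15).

1

(21, 32): 32² ≡ 40, rhs ≡ 40 → on.
(0, 20): 20² ≡ 31, rhs ≡ 26 → off.
(24, 32): 32² ≡ 40, rhs ≡ 2 → off.
(29, 15): 15² ≡ 20, rhs ≡ 15 → off.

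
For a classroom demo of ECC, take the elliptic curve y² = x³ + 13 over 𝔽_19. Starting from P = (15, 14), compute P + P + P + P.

Double-and-add on 4 = (100)₂. Start with P = (15, 14) for the leading 1-bit.
double: tangent at (15, 14): λ = (3·15² + 0)/(2·14) ≡ 10/9. 9⁻¹ ≡ 17 (mod 19), so λ ≡ 10·17 ≡ 18.
  x = λ² - 15 - 15 = 324 - 30 ≡ 9; y = λ·(15 - 9) - 14 ≡ 18. → (9, 18)
double: tangent at (9, 18): λ = (3·9² + 0)/(2·18) ≡ 15/17. 17⁻¹ ≡ 9 (mod 19), so λ ≡ 15·9 ≡ 2.
  x = λ² - 9 - 9 = 4 - 18 ≡ 5; y = λ·(9 - 5) - 18 ≡ 9. → (5, 9)

(5, 9)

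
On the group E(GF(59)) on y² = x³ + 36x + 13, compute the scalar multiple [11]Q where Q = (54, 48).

Double-and-add on 11 = (1011)₂. Start with Q = (54, 48) for the leading 1-bit.
double: tangent at (54, 48): λ = (3·54² + 36)/(2·48) ≡ 52/37. 37⁻¹ ≡ 8 (mod 59) since 37·8 = 296 ≡ 1, so λ ≡ 52·8 ≡ 3.
  x = λ² - 54 - 54 = 9 - 108 ≡ 19; y = λ·(54 - 19) - 48 ≡ 57. → (19, 57)
double: tangent at (19, 57): λ = (3·19² + 36)/(2·57) ≡ 57/55. 55⁻¹ ≡ 44 (mod 59) since 55·44 = 2420 ≡ 1, so λ ≡ 57·44 ≡ 30.
  x = λ² - 19 - 19 = 900 - 38 ≡ 36; y = λ·(19 - 36) - 57 ≡ 23. → (36, 23)
add Q: (36, 23) + (54, 48). λ = (48 - 23)/(54 - 36) ≡ 25/18 mod 59. 18⁻¹ ≡ 23 (mod 59) since 18·23 = 414 ≡ 1, so λ ≡ 44.
  x = λ² - 36 - 54 = 1936 - 90 ≡ 17; y = λ·(36 - 17) - 23 ≡ 46. → (17, 46)
double: tangent at (17, 46): λ = (3·17² + 36)/(2·46) ≡ 18/33. 33⁻¹ ≡ 34 (mod 59), so λ ≡ 18·34 ≡ 22.
  x = λ² - 17 - 17 = 484 - 34 ≡ 37; y = λ·(17 - 37) - 46 ≡ 45. → (37, 45)
add Q: (37, 45) + (54, 48). λ = (48 - 45)/(54 - 37) ≡ 3/17 mod 59. 17⁻¹ ≡ 7 (mod 59) since 17·7 = 119 ≡ 1, so λ ≡ 21.
  x = λ² - 37 - 54 = 441 - 91 ≡ 55; y = λ·(37 - 55) - 45 ≡ 49. → (55, 49)

(55, 49)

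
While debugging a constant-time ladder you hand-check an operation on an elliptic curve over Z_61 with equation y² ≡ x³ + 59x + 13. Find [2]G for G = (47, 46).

(14, 17)

tangent at (47, 46): λ = (3·47² + 59)/(2·46) ≡ 37/31. 31⁻¹ ≡ 2 (mod 61), so λ ≡ 37·2 ≡ 13.
  x = λ² - 47 - 47 = 169 - 94 ≡ 14; y = λ·(47 - 14) - 46 ≡ 17. → (14, 17)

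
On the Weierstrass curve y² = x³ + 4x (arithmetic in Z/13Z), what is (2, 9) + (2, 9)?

tangent at (2, 9): λ = (3·2² + 4)/(2·9) ≡ 3/5. 5⁻¹ ≡ 8 (mod 13), so λ ≡ 3·8 ≡ 11.
  x = λ² - 2 - 2 = 121 - 4 ≡ 0; y = λ·(2 - 0) - 9 ≡ 0. → (0, 0)

(0, 0)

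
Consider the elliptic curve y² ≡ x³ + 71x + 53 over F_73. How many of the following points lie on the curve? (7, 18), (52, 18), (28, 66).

2

(7, 18): 18² ≡ 32, rhs ≡ 17 → off.
(52, 18): 18² ≡ 32, rhs ≡ 32 → on.
(28, 66): 66² ≡ 49, rhs ≡ 49 → on.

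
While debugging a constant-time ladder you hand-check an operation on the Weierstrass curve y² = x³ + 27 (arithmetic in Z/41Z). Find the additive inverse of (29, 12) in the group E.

(29, 29)

-(29, 12) = (29, -12 mod 41) = (29, 29).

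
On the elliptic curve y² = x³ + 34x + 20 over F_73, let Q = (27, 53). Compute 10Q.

(17, 67)

Repeated addition: build up to 10Q.
2Q: tangent at (27, 53): λ = (3·27² + 34)/(2·53) ≡ 31/33. 33⁻¹ ≡ 31 (mod 73) since 33·31 = 1023 ≡ 1, so λ ≡ 31·31 ≡ 12.
  x = λ² - 27 - 27 = 144 - 54 ≡ 17; y = λ·(27 - 17) - 53 ≡ 67. → (17, 67)
3Q: (17, 67) + (27, 53). λ = (53 - 67)/(27 - 17) ≡ 59/10 mod 73. 10⁻¹ ≡ 22 (mod 73) since 10·22 = 220 ≡ 1, so λ ≡ 57.
  x = λ² - 17 - 27 = 3249 - 44 ≡ 66; y = λ·(17 - 66) - 67 ≡ 60. → (66, 60)
4Q: (66, 60) + (27, 53). λ = (53 - 60)/(27 - 66) ≡ 66/34 mod 73. 34⁻¹ ≡ 58 (mod 73) since 34·58 = 1972 ≡ 1, so λ ≡ 32.
  x = λ² - 66 - 27 = 1024 - 93 ≡ 55; y = λ·(66 - 55) - 60 ≡ 0. → (55, 0)
5Q: (55, 0) + (27, 53). λ = (53 - 0)/(27 - 55) ≡ 53/45 mod 73. 45⁻¹ ≡ 13 (mod 73), so λ ≡ 32.
  x = λ² - 55 - 27 = 1024 - 82 ≡ 66; y = λ·(55 - 66) - 0 ≡ 13. → (66, 13)
6Q: (66, 13) + (27, 53). λ = (53 - 13)/(27 - 66) ≡ 40/34 mod 73. 34⁻¹ ≡ 58 (mod 73) since 34·58 = 1972 ≡ 1, so λ ≡ 57.
  x = λ² - 66 - 27 = 3249 - 93 ≡ 17; y = λ·(66 - 17) - 13 ≡ 6. → (17, 6)
7Q: (17, 6) + (27, 53). λ = (53 - 6)/(27 - 17) ≡ 47/10 mod 73. 10⁻¹ ≡ 22 (mod 73) since 10·22 = 220 ≡ 1, so λ ≡ 12.
  x = λ² - 17 - 27 = 144 - 44 ≡ 27; y = λ·(17 - 27) - 6 ≡ 20. → (27, 20)
8Q: (27, 20) + (27, 53): same x and y₁ ≡ -y₂, so the sum is the point at infinity.
9Q: the point at infinity + (27, 53) = (27, 53) (identity).
10Q: tangent at (27, 53): λ = (3·27² + 34)/(2·53) ≡ 31/33. 33⁻¹ ≡ 31 (mod 73), so λ ≡ 31·31 ≡ 12.
  x = λ² - 27 - 27 = 144 - 54 ≡ 17; y = λ·(27 - 17) - 53 ≡ 67. → (17, 67)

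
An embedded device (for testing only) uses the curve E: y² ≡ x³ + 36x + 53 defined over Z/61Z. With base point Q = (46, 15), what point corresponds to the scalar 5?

Repeated addition: build up to 5Q.
2Q: tangent at (46, 15): λ = (3·46² + 36)/(2·15) ≡ 40/30. 30⁻¹ ≡ 59 (mod 61) since 30·59 = 1770 ≡ 1, so λ ≡ 40·59 ≡ 42.
  x = λ² - 46 - 46 = 1764 - 92 ≡ 25; y = λ·(46 - 25) - 15 ≡ 13. → (25, 13)
3Q: (25, 13) + (46, 15). λ = (15 - 13)/(46 - 25) ≡ 2/21 mod 61. 21⁻¹ ≡ 32 (mod 61), so λ ≡ 3.
  x = λ² - 25 - 46 = 9 - 71 ≡ 60; y = λ·(25 - 60) - 13 ≡ 4. → (60, 4)
4Q: (60, 4) + (46, 15). λ = (15 - 4)/(46 - 60) ≡ 11/47 mod 61. 47⁻¹ ≡ 13 (mod 61) since 47·13 = 611 ≡ 1, so λ ≡ 21.
  x = λ² - 60 - 46 = 441 - 106 ≡ 30; y = λ·(60 - 30) - 4 ≡ 16. → (30, 16)
5Q: (30, 16) + (46, 15). λ = (15 - 16)/(46 - 30) ≡ 60/16 mod 61. 16⁻¹ ≡ 42 (mod 61), so λ ≡ 19.
  x = λ² - 30 - 46 = 361 - 76 ≡ 41; y = λ·(30 - 41) - 16 ≡ 19. → (41, 19)

(41, 19)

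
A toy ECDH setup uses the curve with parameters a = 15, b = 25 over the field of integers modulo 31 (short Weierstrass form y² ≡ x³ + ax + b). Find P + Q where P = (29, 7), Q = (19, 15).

(29, 7) + (19, 15). λ = (15 - 7)/(19 - 29) ≡ 8/21 mod 31. 21⁻¹ ≡ 3 (mod 31) since 21·3 = 63 ≡ 1, so λ ≡ 24.
  x = λ² - 29 - 19 = 576 - 48 ≡ 1; y = λ·(29 - 1) - 7 ≡ 14. → (1, 14)

(1, 14)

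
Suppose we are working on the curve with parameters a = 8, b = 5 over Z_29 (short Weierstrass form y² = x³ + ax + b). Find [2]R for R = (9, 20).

tangent at (9, 20): λ = (3·9² + 8)/(2·20) ≡ 19/11. 11⁻¹ ≡ 8 (mod 29) since 11·8 = 88 ≡ 1, so λ ≡ 19·8 ≡ 7.
  x = λ² - 9 - 9 = 49 - 18 ≡ 2; y = λ·(9 - 2) - 20 ≡ 0. → (2, 0)

(2, 0)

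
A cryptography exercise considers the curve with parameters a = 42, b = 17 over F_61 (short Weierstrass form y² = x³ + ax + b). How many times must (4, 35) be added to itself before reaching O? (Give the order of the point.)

4

2P: tangent at (4, 35): λ = (3·4² + 42)/(2·35) ≡ 29/9. 9⁻¹ ≡ 34 (mod 61), so λ ≡ 29·34 ≡ 10.
  x = λ² - 4 - 4 = 100 - 8 ≡ 31; y = λ·(4 - 31) - 35 ≡ 0. → (31, 0)
3P: (31, 0) + (4, 35). λ = (35 - 0)/(4 - 31) ≡ 35/34 mod 61. 34⁻¹ ≡ 9 (mod 61), so λ ≡ 10.
  x = λ² - 31 - 4 = 100 - 35 ≡ 4; y = λ·(31 - 4) - 0 ≡ 26. → (4, 26)
4P: (4, 26) + (4, 35): same x and y₁ ≡ -y₂, so the sum is O.
4P = O, so the order is 4.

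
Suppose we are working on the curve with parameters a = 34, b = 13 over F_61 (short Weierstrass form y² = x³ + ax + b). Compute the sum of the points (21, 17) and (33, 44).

(54, 46)

(21, 17) + (33, 44). λ = (44 - 17)/(33 - 21) ≡ 27/12 mod 61. 12⁻¹ ≡ 56 (mod 61), so λ ≡ 48.
  x = λ² - 21 - 33 = 2304 - 54 ≡ 54; y = λ·(21 - 54) - 17 ≡ 46. → (54, 46)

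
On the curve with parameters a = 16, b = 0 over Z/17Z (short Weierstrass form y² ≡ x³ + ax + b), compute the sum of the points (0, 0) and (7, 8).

(0, 0) + (7, 8). λ = (8 - 0)/(7 - 0) ≡ 8/7 mod 17. 7⁻¹ ≡ 5 (mod 17) since 7·5 = 35 ≡ 1, so λ ≡ 6.
  x = λ² - 0 - 7 = 36 - 7 ≡ 12; y = λ·(0 - 12) - 0 ≡ 13. → (12, 13)

(12, 13)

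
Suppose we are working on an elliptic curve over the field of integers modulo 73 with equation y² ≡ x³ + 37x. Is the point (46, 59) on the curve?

yes

y² = 59² ≡ 50; x³ + 37x + 0 = 99038 ≡ 50 (mod 73). 50 = 50.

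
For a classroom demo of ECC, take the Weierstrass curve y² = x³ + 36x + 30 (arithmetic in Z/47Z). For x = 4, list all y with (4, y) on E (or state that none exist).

12, 35

x³ + 36x + 30 = 238 ≡ 3 (mod 47).
Square roots of 3 mod 47: 12 and 35 (since 12² = 144 ≡ 3).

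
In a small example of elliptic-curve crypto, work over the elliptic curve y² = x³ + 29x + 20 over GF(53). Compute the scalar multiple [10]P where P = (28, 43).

Double-and-add on 10 = (1010)₂. Start with P = (28, 43) for the leading 1-bit.
double: tangent at (28, 43): λ = (3·28² + 29)/(2·43) ≡ 49/33. 33⁻¹ ≡ 45 (mod 53) since 33·45 = 1485 ≡ 1, so λ ≡ 49·45 ≡ 32.
  x = λ² - 28 - 28 = 1024 - 56 ≡ 14; y = λ·(28 - 14) - 43 ≡ 34. → (14, 34)
double: tangent at (14, 34): λ = (3·14² + 29)/(2·34) ≡ 34/15. 15⁻¹ ≡ 46 (mod 53), so λ ≡ 34·46 ≡ 27.
  x = λ² - 14 - 14 = 729 - 28 ≡ 12; y = λ·(14 - 12) - 34 ≡ 20. → (12, 20)
add P: (12, 20) + (28, 43). λ = (43 - 20)/(28 - 12) ≡ 23/16 mod 53. 16⁻¹ ≡ 10 (mod 53), so λ ≡ 18.
  x = λ² - 12 - 28 = 324 - 40 ≡ 19; y = λ·(12 - 19) - 20 ≡ 13. → (19, 13)
double: tangent at (19, 13): λ = (3·19² + 29)/(2·13) ≡ 52/26. 26⁻¹ ≡ 51 (mod 53) since 26·51 = 1326 ≡ 1, so λ ≡ 52·51 ≡ 2.
  x = λ² - 19 - 19 = 4 - 38 ≡ 19; y = λ·(19 - 19) - 13 ≡ 40. → (19, 40)

(19, 40)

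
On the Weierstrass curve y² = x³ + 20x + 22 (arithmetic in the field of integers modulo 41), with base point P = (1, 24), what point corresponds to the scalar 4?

Repeated addition: build up to 4P.
2P: tangent at (1, 24): λ = (3·1² + 20)/(2·24) ≡ 23/7. 7⁻¹ ≡ 6 (mod 41), so λ ≡ 23·6 ≡ 15.
  x = λ² - 1 - 1 = 225 - 2 ≡ 18; y = λ·(1 - 18) - 24 ≡ 8. → (18, 8)
3P: (18, 8) + (1, 24). λ = (24 - 8)/(1 - 18) ≡ 16/24 mod 41. 24⁻¹ ≡ 12 (mod 41) since 24·12 = 288 ≡ 1, so λ ≡ 28.
  x = λ² - 18 - 1 = 784 - 19 ≡ 27; y = λ·(18 - 27) - 8 ≡ 27. → (27, 27)
4P: (27, 27) + (1, 24). λ = (24 - 27)/(1 - 27) ≡ 38/15 mod 41. 15⁻¹ ≡ 11 (mod 41), so λ ≡ 8.
  x = λ² - 27 - 1 = 64 - 28 ≡ 36; y = λ·(27 - 36) - 27 ≡ 24. → (36, 24)

(36, 24)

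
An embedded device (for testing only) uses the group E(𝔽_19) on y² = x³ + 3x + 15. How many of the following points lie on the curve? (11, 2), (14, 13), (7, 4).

0

(11, 2): 2² ≡ 4, rhs ≡ 11 → off.
(14, 13): 13² ≡ 17, rhs ≡ 8 → off.
(7, 4): 4² ≡ 16, rhs ≡ 18 → off.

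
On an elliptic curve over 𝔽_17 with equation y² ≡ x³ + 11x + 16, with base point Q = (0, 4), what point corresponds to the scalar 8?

(8, 15)

Repeated addition: build up to 8Q.
2Q: tangent at (0, 4): λ = (3·0² + 11)/(2·4) ≡ 11/8. 8⁻¹ ≡ 15 (mod 17), so λ ≡ 11·15 ≡ 12.
  x = λ² - 0 - 0 = 144 - 0 ≡ 8; y = λ·(0 - 8) - 4 ≡ 2. → (8, 2)
3Q: (8, 2) + (0, 4). λ = (4 - 2)/(0 - 8) ≡ 2/9 mod 17. 9⁻¹ ≡ 2 (mod 17) since 9·2 = 18 ≡ 1, so λ ≡ 4.
  x = λ² - 8 - 0 = 16 - 8 ≡ 8; y = λ·(8 - 8) - 2 ≡ 15. → (8, 15)
4Q: (8, 15) + (0, 4). λ = (4 - 15)/(0 - 8) ≡ 6/9 mod 17. 9⁻¹ ≡ 2 (mod 17) since 9·2 = 18 ≡ 1, so λ ≡ 12.
  x = λ² - 8 - 0 = 144 - 8 ≡ 0; y = λ·(8 - 0) - 15 ≡ 13. → (0, 13)
5Q: (0, 13) + (0, 4): same x and y₁ ≡ -y₂, so the sum is ∞.
6Q: ∞ + (0, 4) = (0, 4) (identity).
7Q: tangent at (0, 4): λ = (3·0² + 11)/(2·4) ≡ 11/8. 8⁻¹ ≡ 15 (mod 17), so λ ≡ 11·15 ≡ 12.
  x = λ² - 0 - 0 = 144 - 0 ≡ 8; y = λ·(0 - 8) - 4 ≡ 2. → (8, 2)
8Q: (8, 2) + (0, 4). λ = (4 - 2)/(0 - 8) ≡ 2/9 mod 17. 9⁻¹ ≡ 2 (mod 17), so λ ≡ 4.
  x = λ² - 8 - 0 = 16 - 8 ≡ 8; y = λ·(8 - 8) - 2 ≡ 15. → (8, 15)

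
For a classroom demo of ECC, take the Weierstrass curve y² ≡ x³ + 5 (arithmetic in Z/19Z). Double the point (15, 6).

(5, 15)

tangent at (15, 6): λ = (3·15² + 0)/(2·6) ≡ 10/12. 12⁻¹ ≡ 8 (mod 19), so λ ≡ 10·8 ≡ 4.
  x = λ² - 15 - 15 = 16 - 30 ≡ 5; y = λ·(15 - 5) - 6 ≡ 15. → (5, 15)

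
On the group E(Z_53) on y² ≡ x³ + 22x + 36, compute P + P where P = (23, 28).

(0, 47)

tangent at (23, 28): λ = (3·23² + 22)/(2·28) ≡ 19/3. 3⁻¹ ≡ 18 (mod 53), so λ ≡ 19·18 ≡ 24.
  x = λ² - 23 - 23 = 576 - 46 ≡ 0; y = λ·(23 - 0) - 28 ≡ 47. → (0, 47)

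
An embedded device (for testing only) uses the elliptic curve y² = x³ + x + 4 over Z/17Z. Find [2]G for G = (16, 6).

tangent at (16, 6): λ = (3·16² + 1)/(2·6) ≡ 4/12. 12⁻¹ ≡ 10 (mod 17), so λ ≡ 4·10 ≡ 6.
  x = λ² - 16 - 16 = 36 - 32 ≡ 4; y = λ·(16 - 4) - 6 ≡ 15. → (4, 15)

(4, 15)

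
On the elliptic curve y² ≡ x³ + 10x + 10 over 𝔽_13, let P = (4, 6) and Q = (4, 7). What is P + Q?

O

The two points share x = 4 and their y-coordinates satisfy 6 + 7 ≡ 0 (mod 13), so they are inverses. Their sum is ∞.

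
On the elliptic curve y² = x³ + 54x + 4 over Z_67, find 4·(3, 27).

Write G = (3, 27).
Repeated addition: build up to 4G.
2G: tangent at (3, 27): λ = (3·3² + 54)/(2·27) ≡ 14/54. 54⁻¹ ≡ 36 (mod 67) since 54·36 = 1944 ≡ 1, so λ ≡ 14·36 ≡ 35.
  x = λ² - 3 - 3 = 1225 - 6 ≡ 13; y = λ·(3 - 13) - 27 ≡ 25. → (13, 25)
3G: (13, 25) + (3, 27). λ = (27 - 25)/(3 - 13) ≡ 2/57 mod 67. 57⁻¹ ≡ 20 (mod 67), so λ ≡ 40.
  x = λ² - 13 - 3 = 1600 - 16 ≡ 43; y = λ·(13 - 43) - 25 ≡ 48. → (43, 48)
4G: (43, 48) + (3, 27). λ = (27 - 48)/(3 - 43) ≡ 46/27 mod 67. 27⁻¹ ≡ 5 (mod 67) since 27·5 = 135 ≡ 1, so λ ≡ 29.
  x = λ² - 43 - 3 = 841 - 46 ≡ 58; y = λ·(43 - 58) - 48 ≡ 53. → (58, 53)

(58, 53)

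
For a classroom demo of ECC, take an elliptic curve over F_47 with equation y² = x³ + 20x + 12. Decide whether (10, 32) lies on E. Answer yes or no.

y² = 32² ≡ 37; x³ + 20x + 12 = 1212 ≡ 37 (mod 47). 37 = 37.

yes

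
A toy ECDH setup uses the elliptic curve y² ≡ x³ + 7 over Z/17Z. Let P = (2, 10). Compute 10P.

(2, 10)

Repeated addition: build up to 10P.
2P: tangent at (2, 10): λ = (3·2² + 0)/(2·10) ≡ 12/3. 3⁻¹ ≡ 6 (mod 17) since 3·6 = 18 ≡ 1, so λ ≡ 12·6 ≡ 4.
  x = λ² - 2 - 2 = 16 - 4 ≡ 12; y = λ·(2 - 12) - 10 ≡ 1. → (12, 1)
3P: (12, 1) + (2, 10). λ = (10 - 1)/(2 - 12) ≡ 9/7 mod 17. 7⁻¹ ≡ 5 (mod 17), so λ ≡ 11.
  x = λ² - 12 - 2 = 121 - 14 ≡ 5; y = λ·(12 - 5) - 1 ≡ 8. → (5, 8)
4P: (5, 8) + (2, 10). λ = (10 - 8)/(2 - 5) ≡ 2/14 mod 17. 14⁻¹ ≡ 11 (mod 17) since 14·11 = 154 ≡ 1, so λ ≡ 5.
  x = λ² - 5 - 2 = 25 - 7 ≡ 1; y = λ·(5 - 1) - 8 ≡ 12. → (1, 12)
5P: (1, 12) + (2, 10). λ = (10 - 12)/(2 - 1) ≡ 15/1 mod 17. 1⁻¹ ≡ 1 (mod 17), so λ ≡ 15.
  x = λ² - 1 - 2 = 225 - 3 ≡ 1; y = λ·(1 - 1) - 12 ≡ 5. → (1, 5)
6P: (1, 5) + (2, 10). λ = (10 - 5)/(2 - 1) ≡ 5/1 mod 17. 1⁻¹ ≡ 1 (mod 17), so λ ≡ 5.
  x = λ² - 1 - 2 = 25 - 3 ≡ 5; y = λ·(1 - 5) - 5 ≡ 9. → (5, 9)
7P: (5, 9) + (2, 10). λ = (10 - 9)/(2 - 5) ≡ 1/14 mod 17. 14⁻¹ ≡ 11 (mod 17), so λ ≡ 11.
  x = λ² - 5 - 2 = 121 - 7 ≡ 12; y = λ·(5 - 12) - 9 ≡ 16. → (12, 16)
8P: (12, 16) + (2, 10). λ = (10 - 16)/(2 - 12) ≡ 11/7 mod 17. 7⁻¹ ≡ 5 (mod 17), so λ ≡ 4.
  x = λ² - 12 - 2 = 16 - 14 ≡ 2; y = λ·(12 - 2) - 16 ≡ 7. → (2, 7)
9P: (2, 7) + (2, 10): same x and y₁ ≡ -y₂, so the sum is ∞.
10P: ∞ + (2, 10) = (2, 10) (identity).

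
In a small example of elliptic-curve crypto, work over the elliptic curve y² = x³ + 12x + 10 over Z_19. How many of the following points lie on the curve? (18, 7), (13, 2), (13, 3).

0

(18, 7): 7² ≡ 11, rhs ≡ 16 → off.
(13, 2): 2² ≡ 4, rhs ≡ 7 → off.
(13, 3): 3² ≡ 9, rhs ≡ 7 → off.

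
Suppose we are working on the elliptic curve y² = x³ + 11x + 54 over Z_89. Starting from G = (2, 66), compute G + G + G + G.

(50, 5)

Double-and-add on 4 = (100)₂. Start with G = (2, 66) for the leading 1-bit.
double: tangent at (2, 66): λ = (3·2² + 11)/(2·66) ≡ 23/43. 43⁻¹ ≡ 29 (mod 89), so λ ≡ 23·29 ≡ 44.
  x = λ² - 2 - 2 = 1936 - 4 ≡ 63; y = λ·(2 - 63) - 66 ≡ 9. → (63, 9)
double: tangent at (63, 9): λ = (3·63² + 11)/(2·9) ≡ 81/18. 18⁻¹ ≡ 5 (mod 89), so λ ≡ 81·5 ≡ 49.
  x = λ² - 63 - 63 = 2401 - 126 ≡ 50; y = λ·(63 - 50) - 9 ≡ 5. → (50, 5)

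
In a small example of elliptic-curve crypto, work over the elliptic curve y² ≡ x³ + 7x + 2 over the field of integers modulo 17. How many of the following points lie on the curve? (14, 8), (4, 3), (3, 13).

2

(14, 8): 8² ≡ 13, rhs ≡ 5 → off.
(4, 3): 3² ≡ 9, rhs ≡ 9 → on.
(3, 13): 13² ≡ 16, rhs ≡ 16 → on.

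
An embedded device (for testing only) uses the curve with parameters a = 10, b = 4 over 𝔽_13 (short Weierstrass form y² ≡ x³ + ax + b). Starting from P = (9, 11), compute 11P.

Double-and-add on 11 = (1011)₂. Start with P = (9, 11) for the leading 1-bit.
double: tangent at (9, 11): λ = (3·9² + 10)/(2·11) ≡ 6/9. 9⁻¹ ≡ 3 (mod 13) since 9·3 = 27 ≡ 1, so λ ≡ 6·3 ≡ 5.
  x = λ² - 9 - 9 = 25 - 18 ≡ 7; y = λ·(9 - 7) - 11 ≡ 12. → (7, 12)
double: tangent at (7, 12): λ = (3·7² + 10)/(2·12) ≡ 1/11. 11⁻¹ ≡ 6 (mod 13), so λ ≡ 1·6 ≡ 6.
  x = λ² - 7 - 7 = 36 - 14 ≡ 9; y = λ·(7 - 9) - 12 ≡ 2. → (9, 2)
add P: (9, 2) + (9, 11): same x and y₁ ≡ -y₂, so the sum is 𝒪.
double: 𝒪 + 𝒪 = 𝒪 (identity).
add P: 𝒪 + (9, 11) = (9, 11) (identity).

(9, 11)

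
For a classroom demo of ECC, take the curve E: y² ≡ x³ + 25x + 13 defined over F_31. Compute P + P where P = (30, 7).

tangent at (30, 7): λ = (3·30² + 25)/(2·7) ≡ 28/14. 14⁻¹ ≡ 20 (mod 31), so λ ≡ 28·20 ≡ 2.
  x = λ² - 30 - 30 = 4 - 60 ≡ 6; y = λ·(30 - 6) - 7 ≡ 10. → (6, 10)

(6, 10)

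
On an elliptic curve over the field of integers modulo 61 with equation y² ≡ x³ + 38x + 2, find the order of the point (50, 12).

2P: tangent at (50, 12): λ = (3·50² + 38)/(2·12) ≡ 35/24. 24⁻¹ ≡ 28 (mod 61), so λ ≡ 35·28 ≡ 4.
  x = λ² - 50 - 50 = 16 - 100 ≡ 38; y = λ·(50 - 38) - 12 ≡ 36. → (38, 36)
3P: (38, 36) + (50, 12). λ = (12 - 36)/(50 - 38) ≡ 37/12 mod 61. 12⁻¹ ≡ 56 (mod 61), so λ ≡ 59.
  x = λ² - 38 - 50 = 3481 - 88 ≡ 38; y = λ·(38 - 38) - 36 ≡ 25. → (38, 25)
4P: (38, 25) + (50, 12). λ = (12 - 25)/(50 - 38) ≡ 48/12 mod 61. 12⁻¹ ≡ 56 (mod 61) since 12·56 = 672 ≡ 1, so λ ≡ 4.
  x = λ² - 38 - 50 = 16 - 88 ≡ 50; y = λ·(38 - 50) - 25 ≡ 49. → (50, 49)
5P: (50, 49) + (50, 12): same x and y₁ ≡ -y₂, so the sum is O.
5P = O, so the order is 5.

5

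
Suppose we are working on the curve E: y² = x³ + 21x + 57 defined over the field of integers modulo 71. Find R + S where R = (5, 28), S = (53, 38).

(5, 28) + (53, 38). λ = (38 - 28)/(53 - 5) ≡ 10/48 mod 71. 48⁻¹ ≡ 37 (mod 71) since 48·37 = 1776 ≡ 1, so λ ≡ 15.
  x = λ² - 5 - 53 = 225 - 58 ≡ 25; y = λ·(5 - 25) - 28 ≡ 27. → (25, 27)

(25, 27)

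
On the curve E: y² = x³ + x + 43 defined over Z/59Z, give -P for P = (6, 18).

-(6, 18) = (6, -18 mod 59) = (6, 41).

(6, 41)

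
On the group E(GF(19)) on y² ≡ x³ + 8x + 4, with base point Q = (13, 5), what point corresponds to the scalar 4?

(7, 17)

Repeated addition: build up to 4Q.
2Q: tangent at (13, 5): λ = (3·13² + 8)/(2·5) ≡ 2/10. 10⁻¹ ≡ 2 (mod 19) since 10·2 = 20 ≡ 1, so λ ≡ 2·2 ≡ 4.
  x = λ² - 13 - 13 = 16 - 26 ≡ 9; y = λ·(13 - 9) - 5 ≡ 11. → (9, 11)
3Q: (9, 11) + (13, 5). λ = (5 - 11)/(13 - 9) ≡ 13/4 mod 19. 4⁻¹ ≡ 5 (mod 19), so λ ≡ 8.
  x = λ² - 9 - 13 = 64 - 22 ≡ 4; y = λ·(9 - 4) - 11 ≡ 10. → (4, 10)
4Q: (4, 10) + (13, 5). λ = (5 - 10)/(13 - 4) ≡ 14/9 mod 19. 9⁻¹ ≡ 17 (mod 19), so λ ≡ 10.
  x = λ² - 4 - 13 = 100 - 17 ≡ 7; y = λ·(4 - 7) - 10 ≡ 17. → (7, 17)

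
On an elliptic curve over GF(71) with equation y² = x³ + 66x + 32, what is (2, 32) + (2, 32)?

(68, 34)

tangent at (2, 32): λ = (3·2² + 66)/(2·32) ≡ 7/64. 64⁻¹ ≡ 10 (mod 71) since 64·10 = 640 ≡ 1, so λ ≡ 7·10 ≡ 70.
  x = λ² - 2 - 2 = 4900 - 4 ≡ 68; y = λ·(2 - 68) - 32 ≡ 34. → (68, 34)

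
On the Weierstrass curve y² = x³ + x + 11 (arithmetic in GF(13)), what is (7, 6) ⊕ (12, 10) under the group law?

(7, 6) + (12, 10). λ = (10 - 6)/(12 - 7) ≡ 4/5 mod 13. 5⁻¹ ≡ 8 (mod 13), so λ ≡ 6.
  x = λ² - 7 - 12 = 36 - 19 ≡ 4; y = λ·(7 - 4) - 6 ≡ 12. → (4, 12)

(4, 12)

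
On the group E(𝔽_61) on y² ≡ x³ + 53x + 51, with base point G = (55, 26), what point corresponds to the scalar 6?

Double-and-add on 6 = (110)₂. Start with G = (55, 26) for the leading 1-bit.
double: tangent at (55, 26): λ = (3·55² + 53)/(2·26) ≡ 39/52. 52⁻¹ ≡ 27 (mod 61) since 52·27 = 1404 ≡ 1, so λ ≡ 39·27 ≡ 16.
  x = λ² - 55 - 55 = 256 - 110 ≡ 24; y = λ·(55 - 24) - 26 ≡ 43. → (24, 43)
add G: (24, 43) + (55, 26). λ = (26 - 43)/(55 - 24) ≡ 44/31 mod 61. 31⁻¹ ≡ 2 (mod 61), so λ ≡ 27.
  x = λ² - 24 - 55 = 729 - 79 ≡ 40; y = λ·(24 - 40) - 43 ≡ 13. → (40, 13)
double: tangent at (40, 13): λ = (3·40² + 53)/(2·13) ≡ 34/26. 26⁻¹ ≡ 54 (mod 61), so λ ≡ 34·54 ≡ 6.
  x = λ² - 40 - 40 = 36 - 80 ≡ 17; y = λ·(40 - 17) - 13 ≡ 3. → (17, 3)

(17, 3)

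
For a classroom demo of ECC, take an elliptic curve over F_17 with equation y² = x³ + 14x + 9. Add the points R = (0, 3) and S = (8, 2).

(0, 3) + (8, 2). λ = (2 - 3)/(8 - 0) ≡ 16/8 mod 17. 8⁻¹ ≡ 15 (mod 17), so λ ≡ 2.
  x = λ² - 0 - 8 = 4 - 8 ≡ 13; y = λ·(0 - 13) - 3 ≡ 5. → (13, 5)

(13, 5)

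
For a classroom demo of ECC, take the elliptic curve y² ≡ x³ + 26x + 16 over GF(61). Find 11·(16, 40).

(37, 56)

Write G = (16, 40).
Repeated addition: build up to 11G.
2G: tangent at (16, 40): λ = (3·16² + 26)/(2·40) ≡ 1/19. 19⁻¹ ≡ 45 (mod 61) since 19·45 = 855 ≡ 1, so λ ≡ 1·45 ≡ 45.
  x = λ² - 16 - 16 = 2025 - 32 ≡ 41; y = λ·(16 - 41) - 40 ≡ 55. → (41, 55)
3G: (41, 55) + (16, 40). λ = (40 - 55)/(16 - 41) ≡ 46/36 mod 61. 36⁻¹ ≡ 39 (mod 61), so λ ≡ 25.
  x = λ² - 41 - 16 = 625 - 57 ≡ 19; y = λ·(41 - 19) - 55 ≡ 7. → (19, 7)
4G: (19, 7) + (16, 40). λ = (40 - 7)/(16 - 19) ≡ 33/58 mod 61. 58⁻¹ ≡ 20 (mod 61), so λ ≡ 50.
  x = λ² - 19 - 16 = 2500 - 35 ≡ 25; y = λ·(19 - 25) - 7 ≡ 59. → (25, 59)
5G: (25, 59) + (16, 40). λ = (40 - 59)/(16 - 25) ≡ 42/52 mod 61. 52⁻¹ ≡ 27 (mod 61), so λ ≡ 36.
  x = λ² - 25 - 16 = 1296 - 41 ≡ 35; y = λ·(25 - 35) - 59 ≡ 8. → (35, 8)
6G: (35, 8) + (16, 40). λ = (40 - 8)/(16 - 35) ≡ 32/42 mod 61. 42⁻¹ ≡ 16 (mod 61), so λ ≡ 24.
  x = λ² - 35 - 16 = 576 - 51 ≡ 37; y = λ·(35 - 37) - 8 ≡ 5. → (37, 5)
7G: (37, 5) + (16, 40). λ = (40 - 5)/(16 - 37) ≡ 35/40 mod 61. 40⁻¹ ≡ 29 (mod 61), so λ ≡ 39.
  x = λ² - 37 - 16 = 1521 - 53 ≡ 4; y = λ·(37 - 4) - 5 ≡ 1. → (4, 1)
8G: (4, 1) + (16, 40). λ = (40 - 1)/(16 - 4) ≡ 39/12 mod 61. 12⁻¹ ≡ 56 (mod 61) since 12·56 = 672 ≡ 1, so λ ≡ 49.
  x = λ² - 4 - 16 = 2401 - 20 ≡ 2; y = λ·(4 - 2) - 1 ≡ 36. → (2, 36)
9G: (2, 36) + (16, 40). λ = (40 - 36)/(16 - 2) ≡ 4/14 mod 61. 14⁻¹ ≡ 48 (mod 61), so λ ≡ 9.
  x = λ² - 2 - 16 = 81 - 18 ≡ 2; y = λ·(2 - 2) - 36 ≡ 25. → (2, 25)
10G: (2, 25) + (16, 40). λ = (40 - 25)/(16 - 2) ≡ 15/14 mod 61. 14⁻¹ ≡ 48 (mod 61), so λ ≡ 49.
  x = λ² - 2 - 16 = 2401 - 18 ≡ 4; y = λ·(2 - 4) - 25 ≡ 60. → (4, 60)
11G: (4, 60) + (16, 40). λ = (40 - 60)/(16 - 4) ≡ 41/12 mod 61. 12⁻¹ ≡ 56 (mod 61) since 12·56 = 672 ≡ 1, so λ ≡ 39.
  x = λ² - 4 - 16 = 1521 - 20 ≡ 37; y = λ·(4 - 37) - 60 ≡ 56. → (37, 56)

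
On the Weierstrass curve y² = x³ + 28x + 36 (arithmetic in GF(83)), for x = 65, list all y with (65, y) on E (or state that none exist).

x³ + 28x + 36 = 276481 ≡ 8 (mod 83).
8 is a non-residue mod 83; no y exists.

none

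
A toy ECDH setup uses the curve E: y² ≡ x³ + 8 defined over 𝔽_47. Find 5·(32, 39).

(1, 3)

Write G = (32, 39).
Repeated addition: build up to 5G.
2G: tangent at (32, 39): λ = (3·32² + 0)/(2·39) ≡ 17/31. 31⁻¹ ≡ 44 (mod 47), so λ ≡ 17·44 ≡ 43.
  x = λ² - 32 - 32 = 1849 - 64 ≡ 46; y = λ·(32 - 46) - 39 ≡ 17. → (46, 17)
3G: (46, 17) + (32, 39). λ = (39 - 17)/(32 - 46) ≡ 22/33 mod 47. 33⁻¹ ≡ 10 (mod 47) since 33·10 = 330 ≡ 1, so λ ≡ 32.
  x = λ² - 46 - 32 = 1024 - 78 ≡ 6; y = λ·(46 - 6) - 17 ≡ 41. → (6, 41)
4G: (6, 41) + (32, 39). λ = (39 - 41)/(32 - 6) ≡ 45/26 mod 47. 26⁻¹ ≡ 38 (mod 47) since 26·38 = 988 ≡ 1, so λ ≡ 18.
  x = λ² - 6 - 32 = 324 - 38 ≡ 4; y = λ·(6 - 4) - 41 ≡ 42. → (4, 42)
5G: (4, 42) + (32, 39). λ = (39 - 42)/(32 - 4) ≡ 44/28 mod 47. 28⁻¹ ≡ 42 (mod 47), so λ ≡ 15.
  x = λ² - 4 - 32 = 225 - 36 ≡ 1; y = λ·(4 - 1) - 42 ≡ 3. → (1, 3)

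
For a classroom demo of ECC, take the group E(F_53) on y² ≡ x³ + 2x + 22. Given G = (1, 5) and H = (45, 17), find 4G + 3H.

(16, 4)

First 4G:
Repeated addition: build up to 4G.
2G: tangent at (1, 5): λ = (3·1² + 2)/(2·5) ≡ 5/10. 10⁻¹ ≡ 16 (mod 53), so λ ≡ 5·16 ≡ 27.
  x = λ² - 1 - 1 = 729 - 2 ≡ 38; y = λ·(1 - 38) - 5 ≡ 3. → (38, 3)
3G: (38, 3) + (1, 5). λ = (5 - 3)/(1 - 38) ≡ 2/16 mod 53. 16⁻¹ ≡ 10 (mod 53), so λ ≡ 20.
  x = λ² - 38 - 1 = 400 - 39 ≡ 43; y = λ·(38 - 43) - 3 ≡ 3. → (43, 3)
4G: (43, 3) + (1, 5). λ = (5 - 3)/(1 - 43) ≡ 2/11 mod 53. 11⁻¹ ≡ 29 (mod 53), so λ ≡ 5.
  x = λ² - 43 - 1 = 25 - 44 ≡ 34; y = λ·(43 - 34) - 3 ≡ 42. → (34, 42)
4G = (34, 42).
Next 3H:
Repeated addition: build up to 3H.
2H: tangent at (45, 17): λ = (3·45² + 2)/(2·17) ≡ 35/34. 34⁻¹ ≡ 39 (mod 53), so λ ≡ 35·39 ≡ 40.
  x = λ² - 45 - 45 = 1600 - 90 ≡ 26; y = λ·(45 - 26) - 17 ≡ 1. → (26, 1)
3H: (26, 1) + (45, 17). λ = (17 - 1)/(45 - 26) ≡ 16/19 mod 53. 19⁻¹ ≡ 14 (mod 53) since 19·14 = 266 ≡ 1, so λ ≡ 12.
  x = λ² - 26 - 45 = 144 - 71 ≡ 20; y = λ·(26 - 20) - 1 ≡ 18. → (20, 18)
3H = (20, 18).
Finally 4G + 3H:
(34, 42) + (20, 18). λ = (18 - 42)/(20 - 34) ≡ 29/39 mod 53. 39⁻¹ ≡ 34 (mod 53) since 39·34 = 1326 ≡ 1, so λ ≡ 32.
  x = λ² - 34 - 20 = 1024 - 54 ≡ 16; y = λ·(34 - 16) - 42 ≡ 4. → (16, 4)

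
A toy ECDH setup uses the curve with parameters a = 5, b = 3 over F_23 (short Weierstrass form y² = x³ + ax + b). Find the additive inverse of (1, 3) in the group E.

-(1, 3) = (1, -3 mod 23) = (1, 20).

(1, 20)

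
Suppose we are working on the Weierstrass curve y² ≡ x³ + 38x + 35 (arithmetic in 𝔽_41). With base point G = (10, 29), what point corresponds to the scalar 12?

Repeated addition: build up to 12G.
2G: tangent at (10, 29): λ = (3·10² + 38)/(2·29) ≡ 10/17. 17⁻¹ ≡ 29 (mod 41) since 17·29 = 493 ≡ 1, so λ ≡ 10·29 ≡ 3.
  x = λ² - 10 - 10 = 9 - 20 ≡ 30; y = λ·(10 - 30) - 29 ≡ 34. → (30, 34)
3G: (30, 34) + (10, 29). λ = (29 - 34)/(10 - 30) ≡ 36/21 mod 41. 21⁻¹ ≡ 2 (mod 41) since 21·2 = 42 ≡ 1, so λ ≡ 31.
  x = λ² - 30 - 10 = 961 - 40 ≡ 19; y = λ·(30 - 19) - 34 ≡ 20. → (19, 20)
4G: (19, 20) + (10, 29). λ = (29 - 20)/(10 - 19) ≡ 9/32 mod 41. 32⁻¹ ≡ 9 (mod 41) since 32·9 = 288 ≡ 1, so λ ≡ 40.
  x = λ² - 19 - 10 = 1600 - 29 ≡ 13; y = λ·(19 - 13) - 20 ≡ 15. → (13, 15)
5G: (13, 15) + (10, 29). λ = (29 - 15)/(10 - 13) ≡ 14/38 mod 41. 38⁻¹ ≡ 27 (mod 41) since 38·27 = 1026 ≡ 1, so λ ≡ 9.
  x = λ² - 13 - 10 = 81 - 23 ≡ 17; y = λ·(13 - 17) - 15 ≡ 31. → (17, 31)
6G: (17, 31) + (10, 29). λ = (29 - 31)/(10 - 17) ≡ 39/34 mod 41. 34⁻¹ ≡ 35 (mod 41), so λ ≡ 12.
  x = λ² - 17 - 10 = 144 - 27 ≡ 35; y = λ·(17 - 35) - 31 ≡ 40. → (35, 40)
7G: (35, 40) + (10, 29). λ = (29 - 40)/(10 - 35) ≡ 30/16 mod 41. 16⁻¹ ≡ 18 (mod 41), so λ ≡ 7.
  x = λ² - 35 - 10 = 49 - 45 ≡ 4; y = λ·(35 - 4) - 40 ≡ 13. → (4, 13)
8G: (4, 13) + (10, 29). λ = (29 - 13)/(10 - 4) ≡ 16/6 mod 41. 6⁻¹ ≡ 7 (mod 41), so λ ≡ 30.
  x = λ² - 4 - 10 = 900 - 14 ≡ 25; y = λ·(4 - 25) - 13 ≡ 13. → (25, 13)
9G: (25, 13) + (10, 29). λ = (29 - 13)/(10 - 25) ≡ 16/26 mod 41. 26⁻¹ ≡ 30 (mod 41), so λ ≡ 29.
  x = λ² - 25 - 10 = 841 - 35 ≡ 27; y = λ·(25 - 27) - 13 ≡ 11. → (27, 11)
10G: (27, 11) + (10, 29). λ = (29 - 11)/(10 - 27) ≡ 18/24 mod 41. 24⁻¹ ≡ 12 (mod 41) since 24·12 = 288 ≡ 1, so λ ≡ 11.
  x = λ² - 27 - 10 = 121 - 37 ≡ 2; y = λ·(27 - 2) - 11 ≡ 18. → (2, 18)
11G: (2, 18) + (10, 29). λ = (29 - 18)/(10 - 2) ≡ 11/8 mod 41. 8⁻¹ ≡ 36 (mod 41), so λ ≡ 27.
  x = λ² - 2 - 10 = 729 - 12 ≡ 20; y = λ·(2 - 20) - 18 ≡ 29. → (20, 29)
12G: (20, 29) + (10, 29). λ = (29 - 29)/(10 - 20) ≡ 0/31 mod 41. 31⁻¹ ≡ 4 (mod 41) since 31·4 = 124 ≡ 1, so λ ≡ 0.
  x = λ² - 20 - 10 = 0 - 30 ≡ 11; y = λ·(20 - 11) - 29 ≡ 12. → (11, 12)

(11, 12)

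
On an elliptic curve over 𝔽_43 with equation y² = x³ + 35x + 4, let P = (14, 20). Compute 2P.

(21, 29)

tangent at (14, 20): λ = (3·14² + 35)/(2·20) ≡ 21/40. 40⁻¹ ≡ 14 (mod 43), so λ ≡ 21·14 ≡ 36.
  x = λ² - 14 - 14 = 1296 - 28 ≡ 21; y = λ·(14 - 21) - 20 ≡ 29. → (21, 29)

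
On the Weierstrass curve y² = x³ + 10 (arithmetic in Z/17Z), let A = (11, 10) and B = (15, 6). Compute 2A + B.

(16, 3)

First 2A:
Repeated addition: build up to 2A.
2A: tangent at (11, 10): λ = (3·11² + 0)/(2·10) ≡ 6/3. 3⁻¹ ≡ 6 (mod 17) since 3·6 = 18 ≡ 1, so λ ≡ 6·6 ≡ 2.
  x = λ² - 11 - 11 = 4 - 22 ≡ 16; y = λ·(11 - 16) - 10 ≡ 14. → (16, 14)
2A = (16, 14).
Finally 2A + B:
(16, 14) + (15, 6). λ = (6 - 14)/(15 - 16) ≡ 9/16 mod 17. 16⁻¹ ≡ 16 (mod 17), so λ ≡ 8.
  x = λ² - 16 - 15 = 64 - 31 ≡ 16; y = λ·(16 - 16) - 14 ≡ 3. → (16, 3)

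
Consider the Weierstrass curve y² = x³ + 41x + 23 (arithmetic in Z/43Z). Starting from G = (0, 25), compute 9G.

(35, 0)

Repeated addition: build up to 9G.
2G: tangent at (0, 25): λ = (3·0² + 41)/(2·25) ≡ 41/7. 7⁻¹ ≡ 37 (mod 43), so λ ≡ 41·37 ≡ 12.
  x = λ² - 0 - 0 = 144 - 0 ≡ 15; y = λ·(0 - 15) - 25 ≡ 10. → (15, 10)
3G: (15, 10) + (0, 25). λ = (25 - 10)/(0 - 15) ≡ 15/28 mod 43. 28⁻¹ ≡ 20 (mod 43), so λ ≡ 42.
  x = λ² - 15 - 0 = 1764 - 15 ≡ 29; y = λ·(15 - 29) - 10 ≡ 4. → (29, 4)
4G: (29, 4) + (0, 25). λ = (25 - 4)/(0 - 29) ≡ 21/14 mod 43. 14⁻¹ ≡ 40 (mod 43) since 14·40 = 560 ≡ 1, so λ ≡ 23.
  x = λ² - 29 - 0 = 529 - 29 ≡ 27; y = λ·(29 - 27) - 4 ≡ 42. → (27, 42)
5G: (27, 42) + (0, 25). λ = (25 - 42)/(0 - 27) ≡ 26/16 mod 43. 16⁻¹ ≡ 35 (mod 43), so λ ≡ 7.
  x = λ² - 27 - 0 = 49 - 27 ≡ 22; y = λ·(27 - 22) - 42 ≡ 36. → (22, 36)
6G: (22, 36) + (0, 25). λ = (25 - 36)/(0 - 22) ≡ 32/21 mod 43. 21⁻¹ ≡ 41 (mod 43), so λ ≡ 22.
  x = λ² - 22 - 0 = 484 - 22 ≡ 32; y = λ·(22 - 32) - 36 ≡ 2. → (32, 2)
7G: (32, 2) + (0, 25). λ = (25 - 2)/(0 - 32) ≡ 23/11 mod 43. 11⁻¹ ≡ 4 (mod 43) since 11·4 = 44 ≡ 1, so λ ≡ 6.
  x = λ² - 32 - 0 = 36 - 32 ≡ 4; y = λ·(32 - 4) - 2 ≡ 37. → (4, 37)
8G: (4, 37) + (0, 25). λ = (25 - 37)/(0 - 4) ≡ 31/39 mod 43. 39⁻¹ ≡ 32 (mod 43), so λ ≡ 3.
  x = λ² - 4 - 0 = 9 - 4 ≡ 5; y = λ·(4 - 5) - 37 ≡ 3. → (5, 3)
9G: (5, 3) + (0, 25). λ = (25 - 3)/(0 - 5) ≡ 22/38 mod 43. 38⁻¹ ≡ 17 (mod 43), so λ ≡ 30.
  x = λ² - 5 - 0 = 900 - 5 ≡ 35; y = λ·(5 - 35) - 3 ≡ 0. → (35, 0)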